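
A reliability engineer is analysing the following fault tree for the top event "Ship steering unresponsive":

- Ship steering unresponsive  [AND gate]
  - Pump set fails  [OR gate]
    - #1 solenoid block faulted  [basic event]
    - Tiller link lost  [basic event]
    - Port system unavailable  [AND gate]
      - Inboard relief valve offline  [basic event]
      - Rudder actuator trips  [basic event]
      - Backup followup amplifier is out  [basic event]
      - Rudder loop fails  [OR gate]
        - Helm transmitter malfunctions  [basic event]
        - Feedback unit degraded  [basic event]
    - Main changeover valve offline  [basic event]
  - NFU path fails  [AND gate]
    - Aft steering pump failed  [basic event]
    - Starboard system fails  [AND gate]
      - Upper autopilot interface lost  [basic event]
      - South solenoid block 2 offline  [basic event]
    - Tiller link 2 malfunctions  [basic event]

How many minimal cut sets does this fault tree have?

5

Rudder loop fails [OR]: union of children's cut sets → 2 cut set(s).
Port system unavailable [AND]: one cut set from each child combined → 1 × 1 × 1 × 2 = 2 cut set(s).
Pump set fails [OR]: union of children's cut sets → 5 cut set(s).
Starboard system fails [AND]: one cut set from each child combined → 1 × 1 = 1 cut set(s).
NFU path fails [AND]: one cut set from each child combined → 1 × 1 × 1 = 1 cut set(s).
Ship steering unresponsive [AND]: one cut set from each child combined → 5 × 1 = 5 cut set(s).
Minimal cut sets: {#1 solenoid block faulted, Aft steering pump failed, South solenoid block 2 offline, Tiller link 2 malfunctions, Upper autopilot interface lost}; {Aft steering pump failed, South solenoid block 2 offline, Tiller link 2 malfunctions, Tiller link lost, Upper autopilot interface lost}; {Aft steering pump failed, Backup followup amplifier is out, Helm transmitter malfunctions, Inboard relief valve offline, Rudder actuator trips, South solenoid block 2 offline, Tiller link 2 malfunctions, Upper autopilot interface lost}; {Aft steering pump failed, Backup followup amplifier is out, Feedback unit degraded, Inboard relief valve offline, Rudder actuator trips, South solenoid block 2 offline, Tiller link 2 malfunctions, Upper autopilot interface lost}; {Aft steering pump failed, Main changeover valve offline, South solenoid block 2 offline, Tiller link 2 malfunctions, Upper autopilot interface lost}.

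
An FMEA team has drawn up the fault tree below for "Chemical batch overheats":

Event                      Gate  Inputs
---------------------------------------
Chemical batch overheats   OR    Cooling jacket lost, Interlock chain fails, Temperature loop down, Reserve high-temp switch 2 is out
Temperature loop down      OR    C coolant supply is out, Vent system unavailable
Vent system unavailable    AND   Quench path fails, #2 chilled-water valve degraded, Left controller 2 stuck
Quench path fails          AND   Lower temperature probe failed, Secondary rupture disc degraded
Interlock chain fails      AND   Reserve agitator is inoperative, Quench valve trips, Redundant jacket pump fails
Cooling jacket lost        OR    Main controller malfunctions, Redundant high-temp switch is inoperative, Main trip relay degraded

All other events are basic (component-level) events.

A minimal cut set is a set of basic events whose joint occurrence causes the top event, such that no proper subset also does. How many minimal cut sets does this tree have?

Cooling jacket lost [OR]: union of children's cut sets → 3 cut set(s).
Interlock chain fails [AND]: one cut set from each child combined → 1 × 1 × 1 = 1 cut set(s).
Quench path fails [AND]: one cut set from each child combined → 1 × 1 = 1 cut set(s).
Vent system unavailable [AND]: one cut set from each child combined → 1 × 1 × 1 = 1 cut set(s).
Temperature loop down [OR]: union of children's cut sets → 2 cut set(s).
Chemical batch overheats [OR]: union of children's cut sets → 7 cut set(s).
Minimal cut sets: {Main controller malfunctions}; {Redundant high-temp switch is inoperative}; {Main trip relay degraded}; {Quench valve trips, Redundant jacket pump fails, Reserve agitator is inoperative}; {C coolant supply is out}; {#2 chilled-water valve degraded, Left controller 2 stuck, Lower temperature probe failed, Secondary rupture disc degraded}; {Reserve high-temp switch 2 is out}.

7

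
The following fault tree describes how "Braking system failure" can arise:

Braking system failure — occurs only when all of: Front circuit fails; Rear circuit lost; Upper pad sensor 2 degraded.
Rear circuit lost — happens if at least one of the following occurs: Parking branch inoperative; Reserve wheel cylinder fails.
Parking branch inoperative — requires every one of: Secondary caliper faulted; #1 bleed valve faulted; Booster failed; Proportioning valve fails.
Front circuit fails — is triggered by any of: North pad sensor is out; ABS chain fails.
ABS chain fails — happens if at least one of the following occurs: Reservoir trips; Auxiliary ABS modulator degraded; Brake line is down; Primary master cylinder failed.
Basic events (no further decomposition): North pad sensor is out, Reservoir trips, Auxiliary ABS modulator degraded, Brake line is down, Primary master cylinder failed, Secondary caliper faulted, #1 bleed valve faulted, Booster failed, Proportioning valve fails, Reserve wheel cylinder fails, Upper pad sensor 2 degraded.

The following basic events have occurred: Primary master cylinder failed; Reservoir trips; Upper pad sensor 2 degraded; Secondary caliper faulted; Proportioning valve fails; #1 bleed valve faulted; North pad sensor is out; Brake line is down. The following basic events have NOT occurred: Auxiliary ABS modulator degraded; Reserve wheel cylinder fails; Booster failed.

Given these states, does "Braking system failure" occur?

No

ABS chain fails [OR]: Reservoir trips=occurs, Auxiliary ABS modulator degraded=not, Brake line is down=occurs, Primary master cylinder failed=occurs → at least one input occurs → occurs.
Front circuit fails [OR]: North pad sensor is out=occurs, ABS chain fails=occurs → at least one input occurs → occurs.
Parking branch inoperative [AND]: Secondary caliper faulted=occurs, #1 bleed valve faulted=occurs, Booster failed=not, Proportioning valve fails=occurs → not all inputs occur → does not occur.
Rear circuit lost [OR]: Parking branch inoperative=not, Reserve wheel cylinder fails=not → no input occurs → does not occur.
Braking system failure [AND]: Front circuit fails=occurs, Rear circuit lost=not, Upper pad sensor 2 degraded=occurs → not all inputs occur → does not occur.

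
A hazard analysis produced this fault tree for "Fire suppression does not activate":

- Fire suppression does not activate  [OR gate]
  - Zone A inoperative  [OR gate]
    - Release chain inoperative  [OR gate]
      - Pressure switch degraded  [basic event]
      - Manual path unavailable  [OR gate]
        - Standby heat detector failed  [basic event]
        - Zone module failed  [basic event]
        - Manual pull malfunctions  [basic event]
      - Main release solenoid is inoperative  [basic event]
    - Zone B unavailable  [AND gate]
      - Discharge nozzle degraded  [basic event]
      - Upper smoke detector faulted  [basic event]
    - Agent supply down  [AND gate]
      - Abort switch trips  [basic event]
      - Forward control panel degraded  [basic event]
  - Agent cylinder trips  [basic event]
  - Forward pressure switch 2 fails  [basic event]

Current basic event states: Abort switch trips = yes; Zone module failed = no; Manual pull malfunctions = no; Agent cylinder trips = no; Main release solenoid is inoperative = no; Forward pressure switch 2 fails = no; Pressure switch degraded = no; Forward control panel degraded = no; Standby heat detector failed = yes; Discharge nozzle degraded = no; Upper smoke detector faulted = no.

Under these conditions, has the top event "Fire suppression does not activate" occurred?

Manual path unavailable [OR]: Standby heat detector failed=occurs, Zone module failed=not, Manual pull malfunctions=not → at least one input occurs → occurs.
Release chain inoperative [OR]: Pressure switch degraded=not, Manual path unavailable=occurs, Main release solenoid is inoperative=not → at least one input occurs → occurs.
Zone B unavailable [AND]: Discharge nozzle degraded=not, Upper smoke detector faulted=not → not all inputs occur → does not occur.
Agent supply down [AND]: Abort switch trips=occurs, Forward control panel degraded=not → not all inputs occur → does not occur.
Zone A inoperative [OR]: Release chain inoperative=occurs, Zone B unavailable=not, Agent supply down=not → at least one input occurs → occurs.
Fire suppression does not activate [OR]: Zone A inoperative=occurs, Agent cylinder trips=not, Forward pressure switch 2 fails=not → at least one input occurs → occurs.

Yes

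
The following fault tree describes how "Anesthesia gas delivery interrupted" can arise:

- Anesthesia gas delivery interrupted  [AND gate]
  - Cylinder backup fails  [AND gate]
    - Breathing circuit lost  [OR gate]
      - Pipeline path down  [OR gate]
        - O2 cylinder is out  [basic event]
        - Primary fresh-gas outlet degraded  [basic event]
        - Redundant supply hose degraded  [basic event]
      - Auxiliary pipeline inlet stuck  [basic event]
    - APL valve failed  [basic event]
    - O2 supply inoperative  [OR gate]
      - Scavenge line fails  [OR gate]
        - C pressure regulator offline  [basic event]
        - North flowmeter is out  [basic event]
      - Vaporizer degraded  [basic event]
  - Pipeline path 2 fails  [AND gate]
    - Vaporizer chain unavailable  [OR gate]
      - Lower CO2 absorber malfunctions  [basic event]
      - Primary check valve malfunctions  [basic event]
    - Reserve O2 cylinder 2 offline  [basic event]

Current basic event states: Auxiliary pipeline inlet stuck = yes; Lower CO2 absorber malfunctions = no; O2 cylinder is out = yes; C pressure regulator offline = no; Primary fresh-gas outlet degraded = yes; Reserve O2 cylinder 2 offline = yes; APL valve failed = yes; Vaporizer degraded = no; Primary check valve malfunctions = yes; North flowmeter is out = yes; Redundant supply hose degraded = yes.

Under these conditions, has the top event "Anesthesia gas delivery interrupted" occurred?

Pipeline path down [OR]: O2 cylinder is out=occurs, Primary fresh-gas outlet degraded=occurs, Redundant supply hose degraded=occurs → at least one input occurs → occurs.
Breathing circuit lost [OR]: Pipeline path down=occurs, Auxiliary pipeline inlet stuck=occurs → at least one input occurs → occurs.
Scavenge line fails [OR]: C pressure regulator offline=not, North flowmeter is out=occurs → at least one input occurs → occurs.
O2 supply inoperative [OR]: Scavenge line fails=occurs, Vaporizer degraded=not → at least one input occurs → occurs.
Cylinder backup fails [AND]: Breathing circuit lost=occurs, APL valve failed=occurs, O2 supply inoperative=occurs → all inputs occur → occurs.
Vaporizer chain unavailable [OR]: Lower CO2 absorber malfunctions=not, Primary check valve malfunctions=occurs → at least one input occurs → occurs.
Pipeline path 2 fails [AND]: Vaporizer chain unavailable=occurs, Reserve O2 cylinder 2 offline=occurs → all inputs occur → occurs.
Anesthesia gas delivery interrupted [AND]: Cylinder backup fails=occurs, Pipeline path 2 fails=occurs → all inputs occur → occurs.

Yes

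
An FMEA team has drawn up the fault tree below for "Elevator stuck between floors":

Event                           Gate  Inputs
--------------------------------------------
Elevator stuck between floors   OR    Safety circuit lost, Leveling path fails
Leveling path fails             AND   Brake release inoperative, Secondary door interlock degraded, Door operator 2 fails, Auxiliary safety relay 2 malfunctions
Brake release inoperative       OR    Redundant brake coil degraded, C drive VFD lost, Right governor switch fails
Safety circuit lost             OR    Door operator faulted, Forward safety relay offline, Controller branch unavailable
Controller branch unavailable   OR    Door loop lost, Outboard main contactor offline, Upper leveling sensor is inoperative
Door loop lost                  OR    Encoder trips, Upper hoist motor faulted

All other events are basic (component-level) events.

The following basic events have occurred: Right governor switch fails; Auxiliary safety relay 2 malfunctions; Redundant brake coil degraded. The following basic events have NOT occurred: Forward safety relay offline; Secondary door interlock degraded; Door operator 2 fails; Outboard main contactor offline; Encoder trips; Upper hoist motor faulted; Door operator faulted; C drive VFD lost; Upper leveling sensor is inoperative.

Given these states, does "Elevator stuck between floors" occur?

No

Door loop lost [OR]: Encoder trips=not, Upper hoist motor faulted=not → no input occurs → does not occur.
Controller branch unavailable [OR]: Door loop lost=not, Outboard main contactor offline=not, Upper leveling sensor is inoperative=not → no input occurs → does not occur.
Safety circuit lost [OR]: Door operator faulted=not, Forward safety relay offline=not, Controller branch unavailable=not → no input occurs → does not occur.
Brake release inoperative [OR]: Redundant brake coil degraded=occurs, C drive VFD lost=not, Right governor switch fails=occurs → at least one input occurs → occurs.
Leveling path fails [AND]: Brake release inoperative=occurs, Secondary door interlock degraded=not, Door operator 2 fails=not, Auxiliary safety relay 2 malfunctions=occurs → not all inputs occur → does not occur.
Elevator stuck between floors [OR]: Safety circuit lost=not, Leveling path fails=not → no input occurs → does not occur.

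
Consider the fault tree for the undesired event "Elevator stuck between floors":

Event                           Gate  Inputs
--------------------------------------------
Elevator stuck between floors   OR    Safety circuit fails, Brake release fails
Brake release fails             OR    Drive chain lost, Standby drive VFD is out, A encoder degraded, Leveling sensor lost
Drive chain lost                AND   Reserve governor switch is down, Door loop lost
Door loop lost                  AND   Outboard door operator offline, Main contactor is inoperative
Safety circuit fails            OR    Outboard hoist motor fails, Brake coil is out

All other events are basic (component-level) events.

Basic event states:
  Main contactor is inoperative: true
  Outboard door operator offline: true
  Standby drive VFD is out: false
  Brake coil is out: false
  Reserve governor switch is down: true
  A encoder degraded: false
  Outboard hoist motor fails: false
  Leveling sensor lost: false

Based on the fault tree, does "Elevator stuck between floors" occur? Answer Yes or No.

Safety circuit fails [OR]: Outboard hoist motor fails=not, Brake coil is out=not → no input occurs → does not occur.
Door loop lost [AND]: Outboard door operator offline=occurs, Main contactor is inoperative=occurs → all inputs occur → occurs.
Drive chain lost [AND]: Reserve governor switch is down=occurs, Door loop lost=occurs → all inputs occur → occurs.
Brake release fails [OR]: Drive chain lost=occurs, Standby drive VFD is out=not, A encoder degraded=not, Leveling sensor lost=not → at least one input occurs → occurs.
Elevator stuck between floors [OR]: Safety circuit fails=not, Brake release fails=occurs → at least one input occurs → occurs.

Yes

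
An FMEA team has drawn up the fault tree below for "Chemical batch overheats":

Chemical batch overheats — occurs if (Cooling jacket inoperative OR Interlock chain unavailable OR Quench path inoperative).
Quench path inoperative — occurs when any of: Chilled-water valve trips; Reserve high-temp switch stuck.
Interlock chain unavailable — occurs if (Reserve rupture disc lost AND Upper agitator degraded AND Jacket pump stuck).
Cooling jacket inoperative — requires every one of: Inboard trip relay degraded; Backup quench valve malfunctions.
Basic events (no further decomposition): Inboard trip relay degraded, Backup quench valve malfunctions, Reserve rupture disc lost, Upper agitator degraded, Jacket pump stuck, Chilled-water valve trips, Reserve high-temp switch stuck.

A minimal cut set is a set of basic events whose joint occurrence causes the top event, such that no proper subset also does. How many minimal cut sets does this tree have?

4

Cooling jacket inoperative [AND]: one cut set from each child combined → 1 × 1 = 1 cut set(s).
Interlock chain unavailable [AND]: one cut set from each child combined → 1 × 1 × 1 = 1 cut set(s).
Quench path inoperative [OR]: union of children's cut sets → 2 cut set(s).
Chemical batch overheats [OR]: union of children's cut sets → 4 cut set(s).
Minimal cut sets: {Backup quench valve malfunctions, Inboard trip relay degraded}; {Jacket pump stuck, Reserve rupture disc lost, Upper agitator degraded}; {Chilled-water valve trips}; {Reserve high-temp switch stuck}.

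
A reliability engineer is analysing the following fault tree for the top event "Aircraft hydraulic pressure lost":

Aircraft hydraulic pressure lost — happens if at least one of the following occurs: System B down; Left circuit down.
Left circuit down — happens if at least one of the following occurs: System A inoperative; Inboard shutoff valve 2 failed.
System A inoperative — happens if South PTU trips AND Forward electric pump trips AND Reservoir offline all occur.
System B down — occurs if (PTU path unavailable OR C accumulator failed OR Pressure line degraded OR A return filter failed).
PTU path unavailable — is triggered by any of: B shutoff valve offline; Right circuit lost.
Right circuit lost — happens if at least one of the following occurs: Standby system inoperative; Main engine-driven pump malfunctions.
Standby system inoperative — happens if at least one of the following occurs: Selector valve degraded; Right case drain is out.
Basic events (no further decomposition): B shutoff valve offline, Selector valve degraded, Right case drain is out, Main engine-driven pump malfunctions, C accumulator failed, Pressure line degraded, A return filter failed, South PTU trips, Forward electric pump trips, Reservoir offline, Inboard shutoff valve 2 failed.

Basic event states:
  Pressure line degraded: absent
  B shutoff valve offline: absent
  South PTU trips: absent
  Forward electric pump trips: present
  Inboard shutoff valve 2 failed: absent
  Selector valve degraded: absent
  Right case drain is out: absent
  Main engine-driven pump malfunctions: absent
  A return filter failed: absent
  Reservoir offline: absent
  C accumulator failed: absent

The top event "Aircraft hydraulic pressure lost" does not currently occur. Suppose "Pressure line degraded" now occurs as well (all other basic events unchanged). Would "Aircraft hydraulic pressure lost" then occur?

Yes

Counterfactual: set "Pressure line degraded" to occurred.
Standby system inoperative [OR]: Selector valve degraded=not, Right case drain is out=not → no input occurs → does not occur.
Right circuit lost [OR]: Standby system inoperative=not, Main engine-driven pump malfunctions=not → no input occurs → does not occur.
PTU path unavailable [OR]: B shutoff valve offline=not, Right circuit lost=not → no input occurs → does not occur.
System B down [OR]: PTU path unavailable=not, C accumulator failed=not, Pressure line degraded=occurs, A return filter failed=not → at least one input occurs → occurs.
System A inoperative [AND]: South PTU trips=not, Forward electric pump trips=occurs, Reservoir offline=not → not all inputs occur → does not occur.
Left circuit down [OR]: System A inoperative=not, Inboard shutoff valve 2 failed=not → no input occurs → does not occur.
Aircraft hydraulic pressure lost [OR]: System B down=occurs, Left circuit down=not → at least one input occurs → occurs.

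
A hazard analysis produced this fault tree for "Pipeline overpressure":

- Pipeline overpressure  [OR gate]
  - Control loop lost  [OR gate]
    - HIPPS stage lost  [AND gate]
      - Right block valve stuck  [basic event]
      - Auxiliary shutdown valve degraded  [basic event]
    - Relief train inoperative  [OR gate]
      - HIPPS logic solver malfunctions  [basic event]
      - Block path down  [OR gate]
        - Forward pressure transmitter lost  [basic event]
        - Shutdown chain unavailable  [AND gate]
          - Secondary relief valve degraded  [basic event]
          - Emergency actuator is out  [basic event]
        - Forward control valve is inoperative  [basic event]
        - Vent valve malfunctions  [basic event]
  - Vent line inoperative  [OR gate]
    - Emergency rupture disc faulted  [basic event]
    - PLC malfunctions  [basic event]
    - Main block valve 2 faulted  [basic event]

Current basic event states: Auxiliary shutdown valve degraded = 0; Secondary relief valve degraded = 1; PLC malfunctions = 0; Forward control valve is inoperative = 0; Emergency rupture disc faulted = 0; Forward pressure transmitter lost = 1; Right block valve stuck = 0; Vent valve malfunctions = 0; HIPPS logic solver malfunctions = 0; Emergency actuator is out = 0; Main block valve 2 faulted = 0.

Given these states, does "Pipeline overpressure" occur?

Yes

HIPPS stage lost [AND]: Right block valve stuck=not, Auxiliary shutdown valve degraded=not → not all inputs occur → does not occur.
Shutdown chain unavailable [AND]: Secondary relief valve degraded=occurs, Emergency actuator is out=not → not all inputs occur → does not occur.
Block path down [OR]: Forward pressure transmitter lost=occurs, Shutdown chain unavailable=not, Forward control valve is inoperative=not, Vent valve malfunctions=not → at least one input occurs → occurs.
Relief train inoperative [OR]: HIPPS logic solver malfunctions=not, Block path down=occurs → at least one input occurs → occurs.
Control loop lost [OR]: HIPPS stage lost=not, Relief train inoperative=occurs → at least one input occurs → occurs.
Vent line inoperative [OR]: Emergency rupture disc faulted=not, PLC malfunctions=not, Main block valve 2 faulted=not → no input occurs → does not occur.
Pipeline overpressure [OR]: Control loop lost=occurs, Vent line inoperative=not → at least one input occurs → occurs.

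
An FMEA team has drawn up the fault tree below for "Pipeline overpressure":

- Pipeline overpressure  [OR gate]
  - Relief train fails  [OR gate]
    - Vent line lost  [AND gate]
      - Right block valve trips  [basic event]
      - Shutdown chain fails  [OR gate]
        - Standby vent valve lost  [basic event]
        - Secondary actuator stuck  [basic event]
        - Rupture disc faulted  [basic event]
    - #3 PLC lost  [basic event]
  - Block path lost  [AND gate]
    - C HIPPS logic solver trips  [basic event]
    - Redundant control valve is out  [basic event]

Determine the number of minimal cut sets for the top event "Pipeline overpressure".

Shutdown chain fails [OR]: union of children's cut sets → 3 cut set(s).
Vent line lost [AND]: one cut set from each child combined → 1 × 3 = 3 cut set(s).
Relief train fails [OR]: union of children's cut sets → 4 cut set(s).
Block path lost [AND]: one cut set from each child combined → 1 × 1 = 1 cut set(s).
Pipeline overpressure [OR]: union of children's cut sets → 5 cut set(s).
Minimal cut sets: {Right block valve trips, Standby vent valve lost}; {Right block valve trips, Secondary actuator stuck}; {Right block valve trips, Rupture disc faulted}; {#3 PLC lost}; {C HIPPS logic solver trips, Redundant control valve is out}.

5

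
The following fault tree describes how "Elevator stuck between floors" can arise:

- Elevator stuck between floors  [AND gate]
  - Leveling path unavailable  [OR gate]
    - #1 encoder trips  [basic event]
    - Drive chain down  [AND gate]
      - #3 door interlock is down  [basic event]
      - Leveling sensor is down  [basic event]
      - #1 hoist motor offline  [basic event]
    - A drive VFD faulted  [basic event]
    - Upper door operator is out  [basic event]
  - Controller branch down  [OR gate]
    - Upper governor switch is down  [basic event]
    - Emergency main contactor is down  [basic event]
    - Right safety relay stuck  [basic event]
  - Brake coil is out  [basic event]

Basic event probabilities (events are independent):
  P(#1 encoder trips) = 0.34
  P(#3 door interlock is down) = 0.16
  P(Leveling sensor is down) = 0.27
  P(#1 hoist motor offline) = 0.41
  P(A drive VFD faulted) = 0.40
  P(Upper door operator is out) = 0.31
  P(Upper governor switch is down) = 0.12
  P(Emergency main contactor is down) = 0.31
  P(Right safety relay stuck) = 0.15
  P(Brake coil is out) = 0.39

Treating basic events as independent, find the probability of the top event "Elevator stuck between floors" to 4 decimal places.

P(Drive chain down) [AND] = 0.16 × 0.27 × 0.41 = 0.017712
P(Leveling path unavailable) [OR] = 1 − (1−0.34) × (1−0.017712) × (1−0.40) × (1−0.31) = 0.731600
P(Controller branch down) [OR] = 1 − (1−0.12) × (1−0.31) × (1−0.15) = 0.483880
P(Elevator stuck between floors) [AND] = 0.731600 × 0.483880 × 0.39 = 0.138063
Rounded to 4 decimal places: P(Elevator stuck between floors) ≈ 0.1381.

0.1381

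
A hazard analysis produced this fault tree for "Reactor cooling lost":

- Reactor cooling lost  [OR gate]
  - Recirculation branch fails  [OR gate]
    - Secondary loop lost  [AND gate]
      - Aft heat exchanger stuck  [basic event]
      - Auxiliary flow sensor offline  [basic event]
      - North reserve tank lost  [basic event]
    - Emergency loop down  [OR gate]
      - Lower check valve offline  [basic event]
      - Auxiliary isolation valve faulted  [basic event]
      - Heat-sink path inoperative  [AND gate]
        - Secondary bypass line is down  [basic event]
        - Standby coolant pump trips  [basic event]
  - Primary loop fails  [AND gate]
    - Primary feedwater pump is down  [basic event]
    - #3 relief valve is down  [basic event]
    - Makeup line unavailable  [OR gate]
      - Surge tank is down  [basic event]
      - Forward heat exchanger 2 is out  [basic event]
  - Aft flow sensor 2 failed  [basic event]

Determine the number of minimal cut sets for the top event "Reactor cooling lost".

7

Secondary loop lost [AND]: one cut set from each child combined → 1 × 1 × 1 = 1 cut set(s).
Heat-sink path inoperative [AND]: one cut set from each child combined → 1 × 1 = 1 cut set(s).
Emergency loop down [OR]: union of children's cut sets → 3 cut set(s).
Recirculation branch fails [OR]: union of children's cut sets → 4 cut set(s).
Makeup line unavailable [OR]: union of children's cut sets → 2 cut set(s).
Primary loop fails [AND]: one cut set from each child combined → 1 × 1 × 2 = 2 cut set(s).
Reactor cooling lost [OR]: union of children's cut sets → 7 cut set(s).
Minimal cut sets: {Aft heat exchanger stuck, Auxiliary flow sensor offline, North reserve tank lost}; {Lower check valve offline}; {Auxiliary isolation valve faulted}; {Secondary bypass line is down, Standby coolant pump trips}; {#3 relief valve is down, Primary feedwater pump is down, Surge tank is down}; {#3 relief valve is down, Forward heat exchanger 2 is out, Primary feedwater pump is down}; {Aft flow sensor 2 failed}.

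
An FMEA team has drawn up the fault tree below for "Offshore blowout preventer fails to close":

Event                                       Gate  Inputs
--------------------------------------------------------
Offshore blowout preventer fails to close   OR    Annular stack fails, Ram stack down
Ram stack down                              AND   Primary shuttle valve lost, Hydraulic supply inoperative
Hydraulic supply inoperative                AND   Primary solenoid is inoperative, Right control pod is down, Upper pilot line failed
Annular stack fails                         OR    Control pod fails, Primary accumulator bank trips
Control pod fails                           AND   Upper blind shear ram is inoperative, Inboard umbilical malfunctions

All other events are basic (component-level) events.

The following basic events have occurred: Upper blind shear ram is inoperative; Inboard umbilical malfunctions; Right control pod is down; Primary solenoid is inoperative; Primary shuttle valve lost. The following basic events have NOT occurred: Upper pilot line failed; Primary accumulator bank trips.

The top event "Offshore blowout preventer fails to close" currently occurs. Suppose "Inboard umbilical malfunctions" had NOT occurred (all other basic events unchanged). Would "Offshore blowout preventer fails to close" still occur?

No

Counterfactual: set "Inboard umbilical malfunctions" to not occurred.
Control pod fails [AND]: Upper blind shear ram is inoperative=occurs, Inboard umbilical malfunctions=not → not all inputs occur → does not occur.
Annular stack fails [OR]: Control pod fails=not, Primary accumulator bank trips=not → no input occurs → does not occur.
Hydraulic supply inoperative [AND]: Primary solenoid is inoperative=occurs, Right control pod is down=occurs, Upper pilot line failed=not → not all inputs occur → does not occur.
Ram stack down [AND]: Primary shuttle valve lost=occurs, Hydraulic supply inoperative=not → not all inputs occur → does not occur.
Offshore blowout preventer fails to close [OR]: Annular stack fails=not, Ram stack down=not → no input occurs → does not occur.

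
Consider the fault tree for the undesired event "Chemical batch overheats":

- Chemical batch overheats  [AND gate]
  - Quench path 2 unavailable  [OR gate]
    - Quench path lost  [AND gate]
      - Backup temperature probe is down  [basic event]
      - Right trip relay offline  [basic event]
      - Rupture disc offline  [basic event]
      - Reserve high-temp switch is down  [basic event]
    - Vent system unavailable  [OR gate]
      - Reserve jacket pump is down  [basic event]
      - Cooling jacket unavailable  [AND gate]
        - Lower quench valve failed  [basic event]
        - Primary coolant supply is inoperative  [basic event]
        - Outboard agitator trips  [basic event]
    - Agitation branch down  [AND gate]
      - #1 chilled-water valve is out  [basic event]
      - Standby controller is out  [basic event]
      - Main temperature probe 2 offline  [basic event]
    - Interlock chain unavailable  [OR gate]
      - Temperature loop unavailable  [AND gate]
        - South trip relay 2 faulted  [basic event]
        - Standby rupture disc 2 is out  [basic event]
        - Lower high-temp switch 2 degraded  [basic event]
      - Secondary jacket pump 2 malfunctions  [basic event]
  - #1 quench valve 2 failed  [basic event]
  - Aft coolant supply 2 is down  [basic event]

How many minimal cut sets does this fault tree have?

Quench path lost [AND]: one cut set from each child combined → 1 × 1 × 1 × 1 = 1 cut set(s).
Cooling jacket unavailable [AND]: one cut set from each child combined → 1 × 1 × 1 = 1 cut set(s).
Vent system unavailable [OR]: union of children's cut sets → 2 cut set(s).
Agitation branch down [AND]: one cut set from each child combined → 1 × 1 × 1 = 1 cut set(s).
Temperature loop unavailable [AND]: one cut set from each child combined → 1 × 1 × 1 = 1 cut set(s).
Interlock chain unavailable [OR]: union of children's cut sets → 2 cut set(s).
Quench path 2 unavailable [OR]: union of children's cut sets → 6 cut set(s).
Chemical batch overheats [AND]: one cut set from each child combined → 6 × 1 × 1 = 6 cut set(s).
Minimal cut sets: {#1 quench valve 2 failed, Aft coolant supply 2 is down, Backup temperature probe is down, Reserve high-temp switch is down, Right trip relay offline, Rupture disc offline}; {#1 quench valve 2 failed, Aft coolant supply 2 is down, Reserve jacket pump is down}; {#1 quench valve 2 failed, Aft coolant supply 2 is down, Lower quench valve failed, Outboard agitator trips, Primary coolant supply is inoperative}; {#1 chilled-water valve is out, #1 quench valve 2 failed, Aft coolant supply 2 is down, Main temperature probe 2 offline, Standby controller is out}; {#1 quench valve 2 failed, Aft coolant supply 2 is down, Lower high-temp switch 2 degraded, South trip relay 2 faulted, Standby rupture disc 2 is out}; {#1 quench valve 2 failed, Aft coolant supply 2 is down, Secondary jacket pump 2 malfunctions}.

6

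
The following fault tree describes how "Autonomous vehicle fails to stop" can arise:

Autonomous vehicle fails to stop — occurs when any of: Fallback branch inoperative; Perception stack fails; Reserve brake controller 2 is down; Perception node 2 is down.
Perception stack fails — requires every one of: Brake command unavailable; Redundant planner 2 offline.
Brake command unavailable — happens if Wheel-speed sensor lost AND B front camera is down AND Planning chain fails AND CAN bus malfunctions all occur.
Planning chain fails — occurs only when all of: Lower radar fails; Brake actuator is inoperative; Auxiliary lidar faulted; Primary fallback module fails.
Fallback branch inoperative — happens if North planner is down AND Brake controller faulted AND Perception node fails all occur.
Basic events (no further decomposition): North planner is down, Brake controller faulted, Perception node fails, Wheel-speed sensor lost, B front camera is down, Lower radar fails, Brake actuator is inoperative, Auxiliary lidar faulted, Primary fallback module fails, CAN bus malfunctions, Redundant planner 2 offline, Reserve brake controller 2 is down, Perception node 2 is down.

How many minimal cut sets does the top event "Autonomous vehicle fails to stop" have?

Fallback branch inoperative [AND]: one cut set from each child combined → 1 × 1 × 1 = 1 cut set(s).
Planning chain fails [AND]: one cut set from each child combined → 1 × 1 × 1 × 1 = 1 cut set(s).
Brake command unavailable [AND]: one cut set from each child combined → 1 × 1 × 1 × 1 = 1 cut set(s).
Perception stack fails [AND]: one cut set from each child combined → 1 × 1 = 1 cut set(s).
Autonomous vehicle fails to stop [OR]: union of children's cut sets → 4 cut set(s).
Minimal cut sets: {Brake controller faulted, North planner is down, Perception node fails}; {Auxiliary lidar faulted, B front camera is down, Brake actuator is inoperative, CAN bus malfunctions, Lower radar fails, Primary fallback module fails, Redundant planner 2 offline, Wheel-speed sensor lost}; {Reserve brake controller 2 is down}; {Perception node 2 is down}.

4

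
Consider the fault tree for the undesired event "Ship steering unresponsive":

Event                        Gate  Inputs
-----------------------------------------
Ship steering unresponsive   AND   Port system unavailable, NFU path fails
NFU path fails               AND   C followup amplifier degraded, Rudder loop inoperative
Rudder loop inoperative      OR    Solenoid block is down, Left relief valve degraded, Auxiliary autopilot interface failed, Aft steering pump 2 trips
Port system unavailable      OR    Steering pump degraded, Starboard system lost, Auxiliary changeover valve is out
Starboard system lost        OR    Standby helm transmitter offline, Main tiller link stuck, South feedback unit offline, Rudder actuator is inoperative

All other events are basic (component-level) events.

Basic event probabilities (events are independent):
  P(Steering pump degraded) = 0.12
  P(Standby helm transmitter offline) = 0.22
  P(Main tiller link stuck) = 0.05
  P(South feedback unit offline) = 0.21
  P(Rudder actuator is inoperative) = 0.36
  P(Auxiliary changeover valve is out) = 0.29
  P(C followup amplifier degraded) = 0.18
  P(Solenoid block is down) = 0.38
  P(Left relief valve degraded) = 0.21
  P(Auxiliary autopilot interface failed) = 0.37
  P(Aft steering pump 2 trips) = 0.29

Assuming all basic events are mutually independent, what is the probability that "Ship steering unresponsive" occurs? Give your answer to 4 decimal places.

P(Starboard system lost) [OR] = 1 − (1−0.22) × (1−0.05) × (1−0.21) × (1−0.36) = 0.625350
P(Port system unavailable) [OR] = 1 − (1−0.12) × (1−0.625350) × (1−0.29) = 0.765919
P(Rudder loop inoperative) [OR] = 1 − (1−0.38) × (1−0.21) × (1−0.37) × (1−0.29) = 0.780912
P(NFU path fails) [AND] = 0.18 × 0.780912 = 0.140564
P(Ship steering unresponsive) [AND] = 0.765919 × 0.140564 = 0.107661
Rounded to 4 decimal places: P(Ship steering unresponsive) ≈ 0.1077.

0.1077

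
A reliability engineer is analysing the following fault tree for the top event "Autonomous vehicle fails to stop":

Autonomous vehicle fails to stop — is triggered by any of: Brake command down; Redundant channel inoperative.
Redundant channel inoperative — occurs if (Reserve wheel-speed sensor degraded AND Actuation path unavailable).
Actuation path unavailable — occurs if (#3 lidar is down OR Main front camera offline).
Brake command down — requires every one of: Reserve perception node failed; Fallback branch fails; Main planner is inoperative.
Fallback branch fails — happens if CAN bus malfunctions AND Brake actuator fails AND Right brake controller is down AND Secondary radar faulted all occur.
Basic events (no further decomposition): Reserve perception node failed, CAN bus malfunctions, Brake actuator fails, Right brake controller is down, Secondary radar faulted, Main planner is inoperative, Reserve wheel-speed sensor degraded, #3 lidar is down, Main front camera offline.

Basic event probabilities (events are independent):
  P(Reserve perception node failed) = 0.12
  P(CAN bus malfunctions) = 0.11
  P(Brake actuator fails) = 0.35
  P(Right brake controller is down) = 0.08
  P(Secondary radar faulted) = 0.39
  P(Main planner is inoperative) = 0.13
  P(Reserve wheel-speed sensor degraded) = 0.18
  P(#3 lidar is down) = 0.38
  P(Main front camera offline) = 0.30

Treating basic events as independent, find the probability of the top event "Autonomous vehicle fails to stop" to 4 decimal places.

P(Fallback branch fails) [AND] = 0.11 × 0.35 × 0.08 × 0.39 = 0.001201
P(Brake command down) [AND] = 0.12 × 0.001201 × 0.13 = 0.000019
P(Actuation path unavailable) [OR] = 1 − (1−0.38) × (1−0.30) = 0.566000
P(Redundant channel inoperative) [AND] = 0.18 × 0.566000 = 0.101880
P(Autonomous vehicle fails to stop) [OR] = 1 − (1−0.000019) × (1−0.101880) = 0.101897
Rounded to 4 decimal places: P(Autonomous vehicle fails to stop) ≈ 0.1019.

0.1019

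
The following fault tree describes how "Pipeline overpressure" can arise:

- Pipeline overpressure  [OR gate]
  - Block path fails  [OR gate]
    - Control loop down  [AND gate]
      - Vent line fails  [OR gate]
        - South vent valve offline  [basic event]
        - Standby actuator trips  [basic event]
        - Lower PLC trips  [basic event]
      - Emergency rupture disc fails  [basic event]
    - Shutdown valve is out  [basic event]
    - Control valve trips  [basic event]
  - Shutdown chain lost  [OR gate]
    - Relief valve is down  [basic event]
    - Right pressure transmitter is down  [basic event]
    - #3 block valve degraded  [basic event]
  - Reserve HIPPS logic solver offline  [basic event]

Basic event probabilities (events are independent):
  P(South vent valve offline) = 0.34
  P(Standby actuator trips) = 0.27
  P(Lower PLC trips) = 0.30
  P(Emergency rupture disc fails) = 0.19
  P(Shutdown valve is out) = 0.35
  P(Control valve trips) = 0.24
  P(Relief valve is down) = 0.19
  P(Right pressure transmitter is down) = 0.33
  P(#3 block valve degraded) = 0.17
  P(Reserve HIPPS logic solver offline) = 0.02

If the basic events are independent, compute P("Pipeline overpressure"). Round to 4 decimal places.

0.8094

P(Vent line fails) [OR] = 1 − (1−0.34) × (1−0.27) × (1−0.30) = 0.662740
P(Control loop down) [AND] = 0.662740 × 0.19 = 0.125921
P(Block path fails) [OR] = 1 − (1−0.125921) × (1−0.35) × (1−0.24) = 0.568205
P(Shutdown chain lost) [OR] = 1 − (1−0.19) × (1−0.33) × (1−0.17) = 0.549559
P(Pipeline overpressure) [OR] = 1 − (1−0.568205) × (1−0.549559) × (1−0.02) = 0.809392
Rounded to 4 decimal places: P(Pipeline overpressure) ≈ 0.8094.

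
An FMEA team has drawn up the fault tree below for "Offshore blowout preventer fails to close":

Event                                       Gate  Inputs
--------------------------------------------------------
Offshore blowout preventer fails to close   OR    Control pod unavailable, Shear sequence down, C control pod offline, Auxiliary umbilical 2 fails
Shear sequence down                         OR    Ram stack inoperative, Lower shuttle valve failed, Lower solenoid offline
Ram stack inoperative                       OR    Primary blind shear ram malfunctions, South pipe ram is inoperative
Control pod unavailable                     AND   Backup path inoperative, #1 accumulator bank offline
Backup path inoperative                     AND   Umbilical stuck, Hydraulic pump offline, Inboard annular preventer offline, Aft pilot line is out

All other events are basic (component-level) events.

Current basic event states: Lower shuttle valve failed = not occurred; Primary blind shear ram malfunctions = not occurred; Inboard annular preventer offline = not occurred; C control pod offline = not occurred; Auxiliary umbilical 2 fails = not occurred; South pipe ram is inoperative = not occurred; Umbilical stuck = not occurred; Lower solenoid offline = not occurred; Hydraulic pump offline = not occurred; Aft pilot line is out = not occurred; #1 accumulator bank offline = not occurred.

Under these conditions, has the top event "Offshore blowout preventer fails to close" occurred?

No

Backup path inoperative [AND]: Umbilical stuck=not, Hydraulic pump offline=not, Inboard annular preventer offline=not, Aft pilot line is out=not → not all inputs occur → does not occur.
Control pod unavailable [AND]: Backup path inoperative=not, #1 accumulator bank offline=not → not all inputs occur → does not occur.
Ram stack inoperative [OR]: Primary blind shear ram malfunctions=not, South pipe ram is inoperative=not → no input occurs → does not occur.
Shear sequence down [OR]: Ram stack inoperative=not, Lower shuttle valve failed=not, Lower solenoid offline=not → no input occurs → does not occur.
Offshore blowout preventer fails to close [OR]: Control pod unavailable=not, Shear sequence down=not, C control pod offline=not, Auxiliary umbilical 2 fails=not → no input occurs → does not occur.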